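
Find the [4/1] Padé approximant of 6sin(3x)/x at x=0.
243*x**4/20 - 27*x**2 + 18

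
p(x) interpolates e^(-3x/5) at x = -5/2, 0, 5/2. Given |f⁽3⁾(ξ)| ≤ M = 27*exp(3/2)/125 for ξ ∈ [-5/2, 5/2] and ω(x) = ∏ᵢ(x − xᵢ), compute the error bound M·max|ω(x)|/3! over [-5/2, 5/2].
sqrt(3)*exp(3/2)/8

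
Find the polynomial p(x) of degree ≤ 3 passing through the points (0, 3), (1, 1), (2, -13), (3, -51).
3 - 2*x**3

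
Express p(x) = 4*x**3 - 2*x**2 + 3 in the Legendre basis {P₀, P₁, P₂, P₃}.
(7/3)P₀ + (12/5)P₁ + (-4/3)P₂ + (8/5)P₃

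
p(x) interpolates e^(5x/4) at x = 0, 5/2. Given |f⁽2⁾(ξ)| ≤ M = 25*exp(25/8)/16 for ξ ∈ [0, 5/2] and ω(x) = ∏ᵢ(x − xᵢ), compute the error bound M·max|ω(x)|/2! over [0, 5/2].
625*exp(25/8)/512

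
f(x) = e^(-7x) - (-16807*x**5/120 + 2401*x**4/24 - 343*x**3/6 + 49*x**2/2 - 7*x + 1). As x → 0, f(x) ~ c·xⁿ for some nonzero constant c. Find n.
6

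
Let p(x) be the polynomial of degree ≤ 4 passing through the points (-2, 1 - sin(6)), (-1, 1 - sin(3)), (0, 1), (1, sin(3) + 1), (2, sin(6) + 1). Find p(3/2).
5*sin(6)/16 + 7*sin(3)/8 + 1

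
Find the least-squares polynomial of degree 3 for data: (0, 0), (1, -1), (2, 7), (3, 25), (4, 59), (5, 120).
-5/14 + (-13/28)x + (-3/28)x² + x³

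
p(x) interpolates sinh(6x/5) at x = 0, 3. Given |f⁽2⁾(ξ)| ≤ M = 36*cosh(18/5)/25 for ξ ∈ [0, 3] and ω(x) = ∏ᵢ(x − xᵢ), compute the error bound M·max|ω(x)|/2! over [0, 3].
81*cosh(18/5)/50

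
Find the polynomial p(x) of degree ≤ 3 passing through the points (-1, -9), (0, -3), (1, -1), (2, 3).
x**3 - 2*x**2 + 3*x - 3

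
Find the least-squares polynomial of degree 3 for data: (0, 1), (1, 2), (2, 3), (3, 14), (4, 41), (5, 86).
9/7 + (4/7)x + (-12/7)x² + x³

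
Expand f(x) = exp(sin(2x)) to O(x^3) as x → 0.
1 + 2*x + 2*x**2 + O(x**3)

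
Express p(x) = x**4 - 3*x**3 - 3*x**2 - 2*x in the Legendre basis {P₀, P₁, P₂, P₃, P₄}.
(-4/5)P₀ + (-19/5)P₁ + (-10/7)P₂ + (-6/5)P₃ + (8/35)P₄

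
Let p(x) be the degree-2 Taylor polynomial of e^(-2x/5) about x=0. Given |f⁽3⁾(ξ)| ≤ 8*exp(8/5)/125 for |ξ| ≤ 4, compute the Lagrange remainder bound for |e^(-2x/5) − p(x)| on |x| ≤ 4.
256*exp(8/5)/375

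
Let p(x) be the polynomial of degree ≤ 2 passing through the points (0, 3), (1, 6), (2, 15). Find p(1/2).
15/4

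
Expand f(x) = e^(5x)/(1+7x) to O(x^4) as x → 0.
1 - 2*x + 53*x**2/2 - 494*x**3/3 + O(x**4)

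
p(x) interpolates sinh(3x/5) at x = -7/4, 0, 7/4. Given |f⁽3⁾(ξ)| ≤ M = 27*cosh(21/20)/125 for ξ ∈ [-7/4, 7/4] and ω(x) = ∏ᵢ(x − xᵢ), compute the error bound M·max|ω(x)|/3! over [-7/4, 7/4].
343*sqrt(3)*cosh(21/20)/8000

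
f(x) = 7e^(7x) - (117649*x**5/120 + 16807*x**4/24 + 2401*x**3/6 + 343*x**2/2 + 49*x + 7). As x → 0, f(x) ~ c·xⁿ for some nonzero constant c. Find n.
6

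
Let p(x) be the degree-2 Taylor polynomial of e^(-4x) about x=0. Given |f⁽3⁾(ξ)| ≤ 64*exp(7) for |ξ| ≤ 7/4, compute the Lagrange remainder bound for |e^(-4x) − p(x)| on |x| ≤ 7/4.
343*exp(7)/6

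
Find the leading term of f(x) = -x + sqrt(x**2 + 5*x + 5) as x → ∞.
5/2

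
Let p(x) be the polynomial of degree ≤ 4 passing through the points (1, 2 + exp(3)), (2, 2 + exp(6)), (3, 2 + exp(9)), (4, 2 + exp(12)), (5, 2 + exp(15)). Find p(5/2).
-5*exp(12)/32 - 5*exp(3)/128 + 2 + 15*exp(6)/32 + 45*exp(9)/64 + 3*exp(15)/128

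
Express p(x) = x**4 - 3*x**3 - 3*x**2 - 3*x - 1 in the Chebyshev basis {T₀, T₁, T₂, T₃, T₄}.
(-17/8)T₀ + (-21/4)T₁ - T₂ + (-3/4)T₃ + (1/8)T₄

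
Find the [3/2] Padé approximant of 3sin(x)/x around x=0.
(3 - 7*x**2/20)/(x**2/20 + 1)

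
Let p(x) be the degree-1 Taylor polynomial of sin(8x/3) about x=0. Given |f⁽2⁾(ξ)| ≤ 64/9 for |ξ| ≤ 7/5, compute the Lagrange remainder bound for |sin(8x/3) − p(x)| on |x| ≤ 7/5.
1568/225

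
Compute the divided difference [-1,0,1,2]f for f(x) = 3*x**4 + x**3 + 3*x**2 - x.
7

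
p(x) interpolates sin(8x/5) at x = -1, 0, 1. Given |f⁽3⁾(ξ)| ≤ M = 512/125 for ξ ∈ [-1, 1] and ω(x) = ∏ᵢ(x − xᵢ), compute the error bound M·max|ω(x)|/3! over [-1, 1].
512*sqrt(3)/3375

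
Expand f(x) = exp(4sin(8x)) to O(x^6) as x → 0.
1 + 32*x + 512*x**2 + 5120*x**3 + 32768*x**4 + 1589248*x**5/15 + O(x**6)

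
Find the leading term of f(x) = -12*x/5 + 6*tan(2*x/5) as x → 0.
16*x**3/125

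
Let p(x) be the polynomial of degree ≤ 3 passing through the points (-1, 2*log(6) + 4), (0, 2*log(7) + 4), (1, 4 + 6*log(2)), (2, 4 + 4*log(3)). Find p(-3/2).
log(110592*2**(1/4)*3**(1/8)*7**(5/8)/16807) + 4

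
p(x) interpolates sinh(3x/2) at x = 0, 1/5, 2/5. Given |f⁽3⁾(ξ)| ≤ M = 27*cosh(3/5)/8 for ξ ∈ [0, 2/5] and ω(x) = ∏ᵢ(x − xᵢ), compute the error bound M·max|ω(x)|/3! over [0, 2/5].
sqrt(3)*cosh(3/5)/1000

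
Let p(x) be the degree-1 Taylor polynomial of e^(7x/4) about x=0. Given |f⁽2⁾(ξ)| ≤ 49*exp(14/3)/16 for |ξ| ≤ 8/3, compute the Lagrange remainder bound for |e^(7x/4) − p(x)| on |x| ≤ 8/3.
98*exp(14/3)/9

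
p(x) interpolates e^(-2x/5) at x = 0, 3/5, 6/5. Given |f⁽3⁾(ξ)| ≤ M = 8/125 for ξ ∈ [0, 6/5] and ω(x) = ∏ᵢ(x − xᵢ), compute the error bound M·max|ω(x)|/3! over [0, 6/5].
8*sqrt(3)/15625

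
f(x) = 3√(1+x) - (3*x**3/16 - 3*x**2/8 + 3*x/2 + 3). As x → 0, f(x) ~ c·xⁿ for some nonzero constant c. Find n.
4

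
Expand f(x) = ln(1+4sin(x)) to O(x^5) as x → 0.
4*x - 8*x**2 + 62*x**3/3 - 184*x**4/3 + O(x**5)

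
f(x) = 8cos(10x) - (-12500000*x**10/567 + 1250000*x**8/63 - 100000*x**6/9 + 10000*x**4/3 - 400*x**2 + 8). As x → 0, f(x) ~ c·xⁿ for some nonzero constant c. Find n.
12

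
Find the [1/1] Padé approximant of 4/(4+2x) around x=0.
1/(x/2 + 1)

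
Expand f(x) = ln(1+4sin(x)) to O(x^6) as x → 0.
4*x - 8*x**2 + 62*x**3/3 - 184*x**4/3 + 1165*x**5/6 + O(x**6)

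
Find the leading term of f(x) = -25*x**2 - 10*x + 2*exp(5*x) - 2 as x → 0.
125*x**3/3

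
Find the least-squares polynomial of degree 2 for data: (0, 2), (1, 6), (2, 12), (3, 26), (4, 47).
13/5 - x + (3)x²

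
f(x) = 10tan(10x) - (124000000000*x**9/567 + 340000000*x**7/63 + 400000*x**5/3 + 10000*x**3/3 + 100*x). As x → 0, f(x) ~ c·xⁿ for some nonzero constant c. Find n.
11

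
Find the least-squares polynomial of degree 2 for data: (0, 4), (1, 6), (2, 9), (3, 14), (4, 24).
153/35 + (-12/35)x + (9/7)x²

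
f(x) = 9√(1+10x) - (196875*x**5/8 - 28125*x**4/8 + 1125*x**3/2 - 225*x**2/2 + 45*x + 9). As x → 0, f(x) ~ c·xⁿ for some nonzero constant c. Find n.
6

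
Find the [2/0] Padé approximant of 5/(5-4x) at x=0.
16*x**2/25 + 4*x/5 + 1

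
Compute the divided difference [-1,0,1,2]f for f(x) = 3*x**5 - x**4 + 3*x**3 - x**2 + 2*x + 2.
16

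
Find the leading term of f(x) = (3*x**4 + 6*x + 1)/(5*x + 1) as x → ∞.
3*x**3/5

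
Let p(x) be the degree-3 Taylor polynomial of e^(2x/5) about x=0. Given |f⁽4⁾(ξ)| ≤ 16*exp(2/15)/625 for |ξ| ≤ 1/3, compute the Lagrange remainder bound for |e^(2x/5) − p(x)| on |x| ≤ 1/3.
2*exp(2/15)/151875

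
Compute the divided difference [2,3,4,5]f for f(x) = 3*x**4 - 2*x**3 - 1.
40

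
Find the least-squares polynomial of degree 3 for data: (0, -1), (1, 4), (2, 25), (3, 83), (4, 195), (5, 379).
-55/63 + (715/378)x + (-127/252)x² + (331/108)x³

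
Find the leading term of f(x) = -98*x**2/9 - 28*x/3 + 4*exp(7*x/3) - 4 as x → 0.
686*x**3/81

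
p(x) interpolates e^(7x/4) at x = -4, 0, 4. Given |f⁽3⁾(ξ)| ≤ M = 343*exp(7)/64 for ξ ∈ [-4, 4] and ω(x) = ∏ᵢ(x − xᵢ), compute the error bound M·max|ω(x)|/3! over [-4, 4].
343*sqrt(3)*exp(7)/27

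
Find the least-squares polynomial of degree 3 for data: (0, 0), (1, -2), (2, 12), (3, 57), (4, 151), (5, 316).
-31/126 + (-1397/756)x + (-20/9)x² + (329/108)x³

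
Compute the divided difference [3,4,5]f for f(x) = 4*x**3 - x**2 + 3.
47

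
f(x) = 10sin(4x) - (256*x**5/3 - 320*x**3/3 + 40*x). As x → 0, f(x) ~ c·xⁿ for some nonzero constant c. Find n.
7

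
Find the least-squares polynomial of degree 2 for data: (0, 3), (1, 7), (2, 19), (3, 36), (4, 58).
93/35 + (153/70)x + (41/14)x²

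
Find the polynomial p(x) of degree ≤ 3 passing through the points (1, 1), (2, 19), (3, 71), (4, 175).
3*x**3 - x**2 - 1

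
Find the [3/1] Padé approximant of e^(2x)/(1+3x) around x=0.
(194*x**3/123 + 80*x**2/41 + 84*x/41 + 1)/(125*x/41 + 1)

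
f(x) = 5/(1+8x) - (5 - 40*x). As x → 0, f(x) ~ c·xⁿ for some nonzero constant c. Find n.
2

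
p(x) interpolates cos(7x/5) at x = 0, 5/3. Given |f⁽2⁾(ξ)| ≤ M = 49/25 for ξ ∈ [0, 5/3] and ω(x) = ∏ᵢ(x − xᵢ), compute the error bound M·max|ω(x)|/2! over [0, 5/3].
49/72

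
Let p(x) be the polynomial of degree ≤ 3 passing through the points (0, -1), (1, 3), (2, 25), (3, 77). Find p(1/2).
-1/2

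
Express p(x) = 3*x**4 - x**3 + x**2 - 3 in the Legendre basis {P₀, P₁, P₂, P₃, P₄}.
(-31/15)P₀ + (-3/5)P₁ + (50/21)P₂ + (-2/5)P₃ + (24/35)P₄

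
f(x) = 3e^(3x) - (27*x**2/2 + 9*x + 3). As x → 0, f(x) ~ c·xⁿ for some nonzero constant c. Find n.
3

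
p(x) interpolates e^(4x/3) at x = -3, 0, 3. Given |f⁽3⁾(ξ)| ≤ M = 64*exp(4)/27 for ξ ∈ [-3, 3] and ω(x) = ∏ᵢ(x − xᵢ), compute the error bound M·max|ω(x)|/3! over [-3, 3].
64*sqrt(3)*exp(4)/27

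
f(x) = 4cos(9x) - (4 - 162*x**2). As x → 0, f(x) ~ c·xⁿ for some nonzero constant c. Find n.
4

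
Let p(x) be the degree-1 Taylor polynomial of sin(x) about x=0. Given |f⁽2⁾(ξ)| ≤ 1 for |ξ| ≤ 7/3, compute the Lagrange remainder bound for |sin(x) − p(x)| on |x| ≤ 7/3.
49/18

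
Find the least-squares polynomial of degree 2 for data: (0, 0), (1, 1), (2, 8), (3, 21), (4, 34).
-18/35 + (8/35)x + (15/7)x²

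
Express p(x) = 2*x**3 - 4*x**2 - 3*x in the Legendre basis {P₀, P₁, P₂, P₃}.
(-4/3)P₀ + (-9/5)P₁ + (-8/3)P₂ + (4/5)P₃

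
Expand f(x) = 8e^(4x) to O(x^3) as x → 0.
8 + 32*x + 64*x**2 + O(x**3)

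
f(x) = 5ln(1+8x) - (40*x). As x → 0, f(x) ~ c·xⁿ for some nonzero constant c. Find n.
2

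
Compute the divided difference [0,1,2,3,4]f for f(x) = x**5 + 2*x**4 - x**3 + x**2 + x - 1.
12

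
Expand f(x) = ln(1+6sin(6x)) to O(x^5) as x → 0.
36*x - 648*x**2 + 15336*x**3 - 412128*x**4 + O(x**5)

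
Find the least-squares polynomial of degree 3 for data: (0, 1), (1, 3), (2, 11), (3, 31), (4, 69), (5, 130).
65/63 + (253/378)x + (65/252)x² + (103/108)x³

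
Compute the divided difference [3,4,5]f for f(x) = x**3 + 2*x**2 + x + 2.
14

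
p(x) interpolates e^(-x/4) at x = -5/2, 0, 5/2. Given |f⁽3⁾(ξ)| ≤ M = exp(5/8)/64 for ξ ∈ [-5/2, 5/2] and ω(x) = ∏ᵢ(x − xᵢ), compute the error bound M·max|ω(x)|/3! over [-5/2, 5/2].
125*sqrt(3)*exp(5/8)/13824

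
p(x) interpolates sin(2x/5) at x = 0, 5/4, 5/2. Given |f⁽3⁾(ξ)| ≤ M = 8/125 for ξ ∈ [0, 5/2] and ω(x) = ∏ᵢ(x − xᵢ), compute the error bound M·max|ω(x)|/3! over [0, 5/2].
sqrt(3)/216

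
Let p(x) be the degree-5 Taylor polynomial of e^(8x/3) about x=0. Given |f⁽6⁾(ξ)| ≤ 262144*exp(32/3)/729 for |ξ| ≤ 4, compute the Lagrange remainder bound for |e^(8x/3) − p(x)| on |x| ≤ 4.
67108864*exp(32/3)/32805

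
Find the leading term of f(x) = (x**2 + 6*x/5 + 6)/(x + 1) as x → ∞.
x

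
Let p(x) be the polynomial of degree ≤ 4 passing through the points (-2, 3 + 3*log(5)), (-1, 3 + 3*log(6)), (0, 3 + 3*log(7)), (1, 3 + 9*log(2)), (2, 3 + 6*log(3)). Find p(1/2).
3 + log(392*2**(3/4)*3**(19/64)*5**(9/128)*7**(7/64)/3)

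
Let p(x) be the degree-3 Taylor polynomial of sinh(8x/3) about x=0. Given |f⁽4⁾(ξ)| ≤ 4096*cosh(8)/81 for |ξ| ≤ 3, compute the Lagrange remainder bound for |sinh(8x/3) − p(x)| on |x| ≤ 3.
512*cosh(8)/3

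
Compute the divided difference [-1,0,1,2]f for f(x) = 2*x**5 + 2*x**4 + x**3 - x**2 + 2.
15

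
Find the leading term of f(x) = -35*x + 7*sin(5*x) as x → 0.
-875*x**3/6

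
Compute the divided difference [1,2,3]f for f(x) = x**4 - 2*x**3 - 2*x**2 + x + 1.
11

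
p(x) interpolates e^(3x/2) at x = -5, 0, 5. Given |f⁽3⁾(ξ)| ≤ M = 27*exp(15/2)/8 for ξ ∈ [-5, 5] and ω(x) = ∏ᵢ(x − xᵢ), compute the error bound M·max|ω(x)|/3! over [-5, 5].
125*sqrt(3)*exp(15/2)/8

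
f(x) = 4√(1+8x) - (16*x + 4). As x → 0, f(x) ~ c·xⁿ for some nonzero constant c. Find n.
2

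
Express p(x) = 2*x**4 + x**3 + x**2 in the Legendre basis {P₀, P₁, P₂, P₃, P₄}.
(11/15)P₀ + (3/5)P₁ + (38/21)P₂ + (2/5)P₃ + (16/35)P₄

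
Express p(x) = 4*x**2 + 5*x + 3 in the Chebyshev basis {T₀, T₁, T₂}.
(5)T₀ + (5)T₁ + (2)T₂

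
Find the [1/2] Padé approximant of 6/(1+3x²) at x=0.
6/(3*x**2 + 1)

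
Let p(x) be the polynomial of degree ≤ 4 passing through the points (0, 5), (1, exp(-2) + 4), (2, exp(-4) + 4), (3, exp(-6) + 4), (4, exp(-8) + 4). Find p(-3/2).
(-2772*exp(6) - 1540*exp(2) + 315 + 2970*exp(4) + 1667*exp(8))*exp(-8)/128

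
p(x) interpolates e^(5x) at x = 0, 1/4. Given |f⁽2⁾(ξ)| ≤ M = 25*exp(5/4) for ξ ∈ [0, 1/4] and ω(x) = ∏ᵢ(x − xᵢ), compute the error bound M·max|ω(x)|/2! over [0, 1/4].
25*exp(5/4)/128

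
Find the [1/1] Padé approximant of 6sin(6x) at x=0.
36*x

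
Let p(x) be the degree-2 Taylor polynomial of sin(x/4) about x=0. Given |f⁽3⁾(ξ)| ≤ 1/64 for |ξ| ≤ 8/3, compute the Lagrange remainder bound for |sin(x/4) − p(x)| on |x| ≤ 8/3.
4/81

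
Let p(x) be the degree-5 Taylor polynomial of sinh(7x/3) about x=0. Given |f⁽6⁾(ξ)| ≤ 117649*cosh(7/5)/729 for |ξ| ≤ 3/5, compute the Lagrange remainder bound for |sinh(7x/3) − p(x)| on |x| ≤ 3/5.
117649*cosh(7/5)/11250000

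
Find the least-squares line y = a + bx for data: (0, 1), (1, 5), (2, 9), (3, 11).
a = 7/5, b = 17/5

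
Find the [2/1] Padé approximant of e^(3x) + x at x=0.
(x**2/2 + 3*x + 1)/(1 - x)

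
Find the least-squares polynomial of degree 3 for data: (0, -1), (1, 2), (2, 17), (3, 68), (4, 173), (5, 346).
-40/63 + (1/54)x + (-100/63)x² + (167/54)x³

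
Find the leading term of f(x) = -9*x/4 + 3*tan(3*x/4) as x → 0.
27*x**3/64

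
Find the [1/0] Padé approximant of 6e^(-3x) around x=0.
6 - 18*x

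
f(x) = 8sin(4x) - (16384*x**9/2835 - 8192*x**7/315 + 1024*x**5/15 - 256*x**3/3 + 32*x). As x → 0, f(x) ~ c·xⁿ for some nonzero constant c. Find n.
11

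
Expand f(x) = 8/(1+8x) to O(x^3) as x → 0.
8 - 64*x + 512*x**2 + O(x**3)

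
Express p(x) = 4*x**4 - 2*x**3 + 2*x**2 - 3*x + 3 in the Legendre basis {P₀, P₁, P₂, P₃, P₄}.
(67/15)P₀ + (-21/5)P₁ + (76/21)P₂ + (-4/5)P₃ + (32/35)P₄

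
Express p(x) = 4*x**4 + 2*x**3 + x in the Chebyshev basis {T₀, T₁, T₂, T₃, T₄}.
(3/2)T₀ + (5/2)T₁ + (2)T₂ + (1/2)T₃ + (1/2)T₄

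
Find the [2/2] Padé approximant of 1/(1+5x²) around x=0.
1/(5*x**2 + 1)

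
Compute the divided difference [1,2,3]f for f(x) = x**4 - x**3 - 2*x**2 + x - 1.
17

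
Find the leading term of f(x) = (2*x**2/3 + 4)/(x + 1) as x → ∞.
2*x/3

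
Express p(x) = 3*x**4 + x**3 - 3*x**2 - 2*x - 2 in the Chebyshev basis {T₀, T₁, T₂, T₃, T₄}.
(-19/8)T₀ + (-5/4)T₁ + (1/4)T₃ + (3/8)T₄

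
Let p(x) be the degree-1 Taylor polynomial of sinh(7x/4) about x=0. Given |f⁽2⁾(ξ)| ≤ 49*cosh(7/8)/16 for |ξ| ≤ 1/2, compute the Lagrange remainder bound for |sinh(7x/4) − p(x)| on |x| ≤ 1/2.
49*cosh(7/8)/128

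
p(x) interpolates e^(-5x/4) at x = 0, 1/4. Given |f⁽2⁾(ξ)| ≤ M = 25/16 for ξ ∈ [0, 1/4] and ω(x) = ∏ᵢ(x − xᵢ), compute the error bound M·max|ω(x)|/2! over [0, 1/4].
25/2048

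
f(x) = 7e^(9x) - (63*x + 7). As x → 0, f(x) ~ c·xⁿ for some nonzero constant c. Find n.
2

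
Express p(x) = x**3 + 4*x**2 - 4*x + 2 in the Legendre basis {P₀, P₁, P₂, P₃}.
(10/3)P₀ + (-17/5)P₁ + (8/3)P₂ + (2/5)P₃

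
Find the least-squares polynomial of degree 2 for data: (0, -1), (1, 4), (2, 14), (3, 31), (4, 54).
-6/7 + (99/70)x + (43/14)x²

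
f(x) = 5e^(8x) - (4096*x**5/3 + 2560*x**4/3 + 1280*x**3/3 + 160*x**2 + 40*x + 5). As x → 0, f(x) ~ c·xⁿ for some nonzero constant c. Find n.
6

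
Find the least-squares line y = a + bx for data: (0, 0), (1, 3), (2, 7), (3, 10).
a = -1/10, b = 17/5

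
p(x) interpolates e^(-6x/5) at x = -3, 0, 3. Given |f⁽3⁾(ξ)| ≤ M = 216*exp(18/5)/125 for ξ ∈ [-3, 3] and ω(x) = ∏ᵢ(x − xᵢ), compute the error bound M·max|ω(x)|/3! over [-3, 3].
216*sqrt(3)*exp(18/5)/125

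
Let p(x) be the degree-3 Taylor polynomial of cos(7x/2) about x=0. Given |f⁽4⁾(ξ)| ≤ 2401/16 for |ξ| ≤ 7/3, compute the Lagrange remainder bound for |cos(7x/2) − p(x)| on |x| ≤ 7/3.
5764801/31104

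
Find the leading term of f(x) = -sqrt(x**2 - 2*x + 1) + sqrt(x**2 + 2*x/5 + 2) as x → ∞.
6/5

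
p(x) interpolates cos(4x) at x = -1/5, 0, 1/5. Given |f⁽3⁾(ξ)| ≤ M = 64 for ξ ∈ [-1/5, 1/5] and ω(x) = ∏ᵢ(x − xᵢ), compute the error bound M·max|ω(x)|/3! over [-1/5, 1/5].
64*sqrt(3)/3375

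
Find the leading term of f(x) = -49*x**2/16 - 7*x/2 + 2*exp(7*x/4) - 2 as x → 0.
343*x**3/192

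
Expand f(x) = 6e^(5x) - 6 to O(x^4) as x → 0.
30*x + 75*x**2 + 125*x**3 + O(x**4)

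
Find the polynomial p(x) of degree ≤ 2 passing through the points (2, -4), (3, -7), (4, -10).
2 - 3*x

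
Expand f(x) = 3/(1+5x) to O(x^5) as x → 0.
3 - 15*x + 75*x**2 - 375*x**3 + 1875*x**4 + O(x**5)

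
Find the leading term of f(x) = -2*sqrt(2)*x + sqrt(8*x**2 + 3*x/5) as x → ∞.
3*sqrt(2)/40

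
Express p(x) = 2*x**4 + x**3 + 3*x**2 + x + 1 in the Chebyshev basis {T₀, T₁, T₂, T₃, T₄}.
(13/4)T₀ + (7/4)T₁ + (5/2)T₂ + (1/4)T₃ + (1/4)T₄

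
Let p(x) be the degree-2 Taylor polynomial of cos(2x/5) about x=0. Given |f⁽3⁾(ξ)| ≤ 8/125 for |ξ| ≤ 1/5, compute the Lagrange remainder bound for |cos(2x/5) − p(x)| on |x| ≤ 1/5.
4/46875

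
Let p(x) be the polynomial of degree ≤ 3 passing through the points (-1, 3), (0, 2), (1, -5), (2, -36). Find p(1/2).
3/8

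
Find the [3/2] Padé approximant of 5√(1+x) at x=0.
(5*x**3/32 + 45*x**2/16 + 15*x/2 + 5)/(3*x**2/16 + x + 1)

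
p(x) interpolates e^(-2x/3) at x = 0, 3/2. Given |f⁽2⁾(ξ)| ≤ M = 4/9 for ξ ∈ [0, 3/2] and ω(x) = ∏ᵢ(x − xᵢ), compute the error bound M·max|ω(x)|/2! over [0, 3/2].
1/8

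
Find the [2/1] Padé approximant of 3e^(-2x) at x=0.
(2*x**2 - 4*x + 3)/(2*x/3 + 1)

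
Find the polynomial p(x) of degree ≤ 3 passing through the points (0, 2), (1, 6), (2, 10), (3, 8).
-x**3 + 3*x**2 + 2*x + 2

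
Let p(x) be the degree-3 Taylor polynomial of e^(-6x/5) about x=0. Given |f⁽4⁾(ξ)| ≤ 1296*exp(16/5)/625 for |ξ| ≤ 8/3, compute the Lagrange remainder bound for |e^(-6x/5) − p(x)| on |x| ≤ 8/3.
8192*exp(16/5)/1875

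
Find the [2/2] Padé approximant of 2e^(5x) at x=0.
(25*x**2/6 + 5*x + 2)/(25*x**2/12 - 5*x/2 + 1)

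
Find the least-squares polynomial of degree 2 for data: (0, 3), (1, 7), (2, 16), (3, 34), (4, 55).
103/35 + (57/70)x + (43/14)x²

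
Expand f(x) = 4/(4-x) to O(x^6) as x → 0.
1 + x/4 + x**2/16 + x**3/64 + x**4/256 + x**5/1024 + O(x**6)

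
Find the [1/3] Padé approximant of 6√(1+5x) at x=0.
(105*x/4 + 6)/(125*x**3/64 - 25*x**2/16 + 15*x/8 + 1)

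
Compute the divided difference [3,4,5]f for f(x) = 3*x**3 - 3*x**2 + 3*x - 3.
33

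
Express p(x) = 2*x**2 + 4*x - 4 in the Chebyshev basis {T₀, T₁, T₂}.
(-3)T₀ + (4)T₁ + T₂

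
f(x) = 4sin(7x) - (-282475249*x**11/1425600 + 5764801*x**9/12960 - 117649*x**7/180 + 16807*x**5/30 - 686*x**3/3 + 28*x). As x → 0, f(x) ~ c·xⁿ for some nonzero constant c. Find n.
13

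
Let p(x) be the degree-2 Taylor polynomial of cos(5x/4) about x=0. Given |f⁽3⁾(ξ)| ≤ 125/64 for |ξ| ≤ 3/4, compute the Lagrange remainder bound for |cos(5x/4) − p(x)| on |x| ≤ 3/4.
1125/8192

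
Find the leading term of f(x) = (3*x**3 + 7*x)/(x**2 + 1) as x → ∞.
3*x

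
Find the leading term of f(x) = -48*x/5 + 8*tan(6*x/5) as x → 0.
576*x**3/125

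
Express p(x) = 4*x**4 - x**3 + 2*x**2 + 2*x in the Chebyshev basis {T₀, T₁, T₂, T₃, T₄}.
(5/2)T₀ + (5/4)T₁ + (3)T₂ + (-1/4)T₃ + (1/2)T₄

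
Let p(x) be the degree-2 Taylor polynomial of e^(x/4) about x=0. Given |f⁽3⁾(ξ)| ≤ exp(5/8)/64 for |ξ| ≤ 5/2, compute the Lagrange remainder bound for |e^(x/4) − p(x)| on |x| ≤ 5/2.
125*exp(5/8)/3072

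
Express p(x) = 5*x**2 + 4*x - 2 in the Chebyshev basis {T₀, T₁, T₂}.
(1/2)T₀ + (4)T₁ + (5/2)T₂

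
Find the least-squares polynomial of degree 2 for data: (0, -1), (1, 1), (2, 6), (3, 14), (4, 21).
-47/35 + (139/70)x + (13/14)x²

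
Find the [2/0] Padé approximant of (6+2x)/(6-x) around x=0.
x**2/12 + x/2 + 1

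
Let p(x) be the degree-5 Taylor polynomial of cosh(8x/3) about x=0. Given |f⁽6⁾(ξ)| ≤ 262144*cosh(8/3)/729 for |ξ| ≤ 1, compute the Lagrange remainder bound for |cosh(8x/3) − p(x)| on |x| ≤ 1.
16384*cosh(8/3)/32805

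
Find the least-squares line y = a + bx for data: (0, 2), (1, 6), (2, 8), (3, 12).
a = 11/5, b = 16/5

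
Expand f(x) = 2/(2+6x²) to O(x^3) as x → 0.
1 - 3*x**2 + O(x**3)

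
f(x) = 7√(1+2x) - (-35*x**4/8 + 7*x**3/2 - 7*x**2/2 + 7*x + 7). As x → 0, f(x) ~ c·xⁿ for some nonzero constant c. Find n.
5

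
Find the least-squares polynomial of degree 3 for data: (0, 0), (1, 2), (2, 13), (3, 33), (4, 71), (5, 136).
-5/14 + (251/84)x + (-4/7)x² + (13/12)x³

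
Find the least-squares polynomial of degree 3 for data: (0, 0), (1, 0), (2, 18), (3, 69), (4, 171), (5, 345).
-3/14 + (-33/28)x + (-27/28)x² + (3)x³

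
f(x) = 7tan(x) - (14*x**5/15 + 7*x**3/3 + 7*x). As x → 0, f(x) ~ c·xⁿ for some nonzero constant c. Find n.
7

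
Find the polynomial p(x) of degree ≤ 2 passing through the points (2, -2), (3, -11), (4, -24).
-2*x**2 + x + 4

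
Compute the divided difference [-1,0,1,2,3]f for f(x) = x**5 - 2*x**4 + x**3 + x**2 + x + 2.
3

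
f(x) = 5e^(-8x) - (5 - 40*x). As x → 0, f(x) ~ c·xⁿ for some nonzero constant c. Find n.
2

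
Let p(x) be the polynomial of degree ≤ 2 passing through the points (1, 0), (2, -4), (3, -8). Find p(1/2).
2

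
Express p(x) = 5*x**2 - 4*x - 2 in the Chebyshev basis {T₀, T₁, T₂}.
(1/2)T₀ + (-4)T₁ + (5/2)T₂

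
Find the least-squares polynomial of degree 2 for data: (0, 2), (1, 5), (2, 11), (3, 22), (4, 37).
15/7 + (29/70)x + (29/14)x²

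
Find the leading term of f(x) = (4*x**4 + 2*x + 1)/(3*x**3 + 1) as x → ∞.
4*x/3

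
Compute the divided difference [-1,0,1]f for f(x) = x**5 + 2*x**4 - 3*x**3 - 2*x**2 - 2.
0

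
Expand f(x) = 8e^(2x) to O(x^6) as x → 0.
8 + 16*x + 16*x**2 + 32*x**3/3 + 16*x**4/3 + 32*x**5/15 + O(x**6)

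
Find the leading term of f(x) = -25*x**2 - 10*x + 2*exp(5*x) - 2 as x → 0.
125*x**3/3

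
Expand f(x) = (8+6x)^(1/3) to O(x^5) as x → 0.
2 + x/2 - x**2/8 + 5*x**3/96 - 5*x**4/192 + O(x**5)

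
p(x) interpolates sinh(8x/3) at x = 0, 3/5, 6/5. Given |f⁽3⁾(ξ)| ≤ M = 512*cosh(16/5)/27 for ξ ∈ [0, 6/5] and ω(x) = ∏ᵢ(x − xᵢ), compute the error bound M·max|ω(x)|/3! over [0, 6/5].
512*sqrt(3)*cosh(16/5)/3375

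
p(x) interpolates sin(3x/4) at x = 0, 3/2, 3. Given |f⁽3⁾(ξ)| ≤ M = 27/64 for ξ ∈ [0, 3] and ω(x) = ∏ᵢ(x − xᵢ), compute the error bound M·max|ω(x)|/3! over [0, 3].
27*sqrt(3)/512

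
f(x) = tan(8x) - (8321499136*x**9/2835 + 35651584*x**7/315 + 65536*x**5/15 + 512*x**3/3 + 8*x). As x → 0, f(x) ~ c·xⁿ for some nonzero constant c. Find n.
11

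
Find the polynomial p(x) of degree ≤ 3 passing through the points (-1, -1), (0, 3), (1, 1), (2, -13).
-x**3 - 3*x**2 + 2*x + 3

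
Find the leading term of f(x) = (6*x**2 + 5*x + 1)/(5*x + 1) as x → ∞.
6*x/5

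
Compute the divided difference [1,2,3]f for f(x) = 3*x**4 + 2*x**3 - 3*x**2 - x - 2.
84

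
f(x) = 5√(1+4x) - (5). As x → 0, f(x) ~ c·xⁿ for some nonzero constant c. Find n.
1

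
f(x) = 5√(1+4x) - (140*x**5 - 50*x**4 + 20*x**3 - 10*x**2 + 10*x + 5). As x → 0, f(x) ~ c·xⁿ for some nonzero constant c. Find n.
6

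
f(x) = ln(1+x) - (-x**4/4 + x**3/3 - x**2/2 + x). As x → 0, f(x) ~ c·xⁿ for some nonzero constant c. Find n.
5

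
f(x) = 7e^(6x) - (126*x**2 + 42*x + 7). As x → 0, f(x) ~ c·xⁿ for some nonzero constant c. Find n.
3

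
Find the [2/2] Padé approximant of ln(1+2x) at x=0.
2*x*(x + 1)/(2*x**2/3 + 2*x + 1)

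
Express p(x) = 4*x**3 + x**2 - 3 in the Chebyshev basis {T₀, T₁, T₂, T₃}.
(-5/2)T₀ + (3)T₁ + (1/2)T₂ + T₃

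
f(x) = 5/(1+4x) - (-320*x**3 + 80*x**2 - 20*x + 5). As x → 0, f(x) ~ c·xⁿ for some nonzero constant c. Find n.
4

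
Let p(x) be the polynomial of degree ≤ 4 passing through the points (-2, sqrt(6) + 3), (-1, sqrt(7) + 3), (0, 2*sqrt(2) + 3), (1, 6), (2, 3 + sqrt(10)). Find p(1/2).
-5*sqrt(7)/32 - 5*sqrt(10)/128 + 3*sqrt(6)/128 + 45*sqrt(2)/32 + 141/32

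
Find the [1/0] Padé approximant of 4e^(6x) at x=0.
24*x + 4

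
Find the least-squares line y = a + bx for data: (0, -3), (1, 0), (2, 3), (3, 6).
a = -3, b = 3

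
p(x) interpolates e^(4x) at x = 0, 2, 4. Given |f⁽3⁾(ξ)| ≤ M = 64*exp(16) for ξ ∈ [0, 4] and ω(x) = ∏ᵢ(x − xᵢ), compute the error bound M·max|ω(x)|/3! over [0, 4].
512*sqrt(3)*exp(16)/27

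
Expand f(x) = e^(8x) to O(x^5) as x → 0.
1 + 8*x + 32*x**2 + 256*x**3/3 + 512*x**4/3 + O(x**5)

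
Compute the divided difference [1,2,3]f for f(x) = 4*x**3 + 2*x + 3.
24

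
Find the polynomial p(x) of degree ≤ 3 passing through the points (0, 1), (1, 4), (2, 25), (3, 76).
2*x**3 + 3*x**2 - 2*x + 1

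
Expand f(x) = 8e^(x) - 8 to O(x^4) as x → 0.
8*x + 4*x**2 + 4*x**3/3 + O(x**4)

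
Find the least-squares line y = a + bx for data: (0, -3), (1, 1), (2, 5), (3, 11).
a = -17/5, b = 23/5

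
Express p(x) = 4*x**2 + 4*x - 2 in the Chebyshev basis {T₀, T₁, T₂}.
(4)T₁ + (2)T₂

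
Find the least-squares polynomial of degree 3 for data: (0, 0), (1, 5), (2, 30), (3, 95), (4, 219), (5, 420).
1/14 + (61/84)x + (23/28)x² + (19/6)x³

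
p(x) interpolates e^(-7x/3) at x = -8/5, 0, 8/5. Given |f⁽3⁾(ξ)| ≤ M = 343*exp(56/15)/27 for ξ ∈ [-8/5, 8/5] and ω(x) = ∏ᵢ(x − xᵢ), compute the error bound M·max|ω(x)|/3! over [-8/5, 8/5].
175616*sqrt(3)*exp(56/15)/91125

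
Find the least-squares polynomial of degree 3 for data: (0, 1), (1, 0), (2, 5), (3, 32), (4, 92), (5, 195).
155/126 + (-221/108)x + (-485/252)x² + (109/54)x³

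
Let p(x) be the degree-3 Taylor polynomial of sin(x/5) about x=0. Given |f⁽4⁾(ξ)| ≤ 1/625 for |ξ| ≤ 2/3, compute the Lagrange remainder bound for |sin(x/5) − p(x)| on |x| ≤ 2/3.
2/151875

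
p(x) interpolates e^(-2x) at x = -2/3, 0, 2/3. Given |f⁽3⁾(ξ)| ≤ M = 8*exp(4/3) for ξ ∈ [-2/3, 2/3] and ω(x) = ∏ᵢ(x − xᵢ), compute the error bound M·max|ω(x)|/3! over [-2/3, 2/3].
64*sqrt(3)*exp(4/3)/729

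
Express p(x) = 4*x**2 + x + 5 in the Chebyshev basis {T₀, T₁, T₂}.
(7)T₀ + T₁ + (2)T₂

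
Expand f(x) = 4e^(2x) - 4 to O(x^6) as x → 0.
8*x + 8*x**2 + 16*x**3/3 + 8*x**4/3 + 16*x**5/15 + O(x**6)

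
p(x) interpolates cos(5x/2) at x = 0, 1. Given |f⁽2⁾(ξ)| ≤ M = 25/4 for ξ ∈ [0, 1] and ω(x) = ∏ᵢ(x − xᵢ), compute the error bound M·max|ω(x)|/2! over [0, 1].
25/32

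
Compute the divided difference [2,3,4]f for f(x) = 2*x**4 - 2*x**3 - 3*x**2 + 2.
89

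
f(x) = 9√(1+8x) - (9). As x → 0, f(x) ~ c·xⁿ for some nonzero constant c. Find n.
1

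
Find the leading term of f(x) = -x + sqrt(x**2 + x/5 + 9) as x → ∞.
1/10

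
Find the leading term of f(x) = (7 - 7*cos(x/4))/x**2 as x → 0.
7/32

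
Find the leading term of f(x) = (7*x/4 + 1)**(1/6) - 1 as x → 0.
7*x/24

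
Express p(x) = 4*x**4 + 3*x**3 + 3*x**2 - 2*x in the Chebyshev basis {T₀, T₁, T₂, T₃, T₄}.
(3)T₀ + (1/4)T₁ + (7/2)T₂ + (3/4)T₃ + (1/2)T₄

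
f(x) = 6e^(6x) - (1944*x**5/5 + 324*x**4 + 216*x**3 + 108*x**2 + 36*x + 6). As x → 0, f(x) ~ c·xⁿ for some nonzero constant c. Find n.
6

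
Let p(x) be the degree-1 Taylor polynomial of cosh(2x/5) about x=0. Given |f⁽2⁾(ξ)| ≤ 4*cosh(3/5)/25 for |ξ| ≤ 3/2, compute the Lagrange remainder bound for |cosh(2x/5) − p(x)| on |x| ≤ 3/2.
9*cosh(3/5)/50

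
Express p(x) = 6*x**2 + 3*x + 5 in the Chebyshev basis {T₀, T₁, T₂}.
(8)T₀ + (3)T₁ + (3)T₂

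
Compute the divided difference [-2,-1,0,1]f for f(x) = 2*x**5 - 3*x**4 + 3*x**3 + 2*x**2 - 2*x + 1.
19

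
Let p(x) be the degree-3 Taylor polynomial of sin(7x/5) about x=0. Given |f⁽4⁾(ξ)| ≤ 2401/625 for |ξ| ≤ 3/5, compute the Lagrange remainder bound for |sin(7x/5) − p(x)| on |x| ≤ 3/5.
64827/3125000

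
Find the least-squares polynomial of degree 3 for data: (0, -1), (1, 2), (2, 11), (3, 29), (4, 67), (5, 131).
-73/63 + (1597/378)x + (-433/252)x² + (133/108)x³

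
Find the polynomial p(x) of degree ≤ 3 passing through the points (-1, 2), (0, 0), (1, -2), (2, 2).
x**3 - 3*x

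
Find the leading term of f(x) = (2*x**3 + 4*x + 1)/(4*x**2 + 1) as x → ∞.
x/2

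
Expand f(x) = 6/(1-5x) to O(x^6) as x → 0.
6 + 30*x + 150*x**2 + 750*x**3 + 3750*x**4 + 18750*x**5 + O(x**6)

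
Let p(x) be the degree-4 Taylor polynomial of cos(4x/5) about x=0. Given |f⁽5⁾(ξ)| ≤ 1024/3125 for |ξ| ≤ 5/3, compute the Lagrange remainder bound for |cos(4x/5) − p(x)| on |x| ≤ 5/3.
128/3645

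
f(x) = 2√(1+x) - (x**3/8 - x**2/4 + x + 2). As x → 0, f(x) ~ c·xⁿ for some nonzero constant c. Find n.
4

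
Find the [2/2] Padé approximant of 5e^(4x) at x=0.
(20*x**2/3 + 10*x + 5)/(4*x**2/3 - 2*x + 1)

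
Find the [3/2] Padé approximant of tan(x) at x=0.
(-x**3/15 + x)/(1 - 2*x**2/5)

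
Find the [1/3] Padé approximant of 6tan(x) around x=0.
6*x/(1 - x**2/3)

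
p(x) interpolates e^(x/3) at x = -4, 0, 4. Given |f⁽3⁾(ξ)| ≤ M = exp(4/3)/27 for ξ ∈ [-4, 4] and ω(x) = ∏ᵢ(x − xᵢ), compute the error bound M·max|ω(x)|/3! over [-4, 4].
64*sqrt(3)*exp(4/3)/729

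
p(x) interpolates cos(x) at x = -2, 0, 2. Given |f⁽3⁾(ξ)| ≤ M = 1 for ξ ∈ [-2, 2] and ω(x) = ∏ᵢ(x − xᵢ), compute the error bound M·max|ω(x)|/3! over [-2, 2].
8*sqrt(3)/27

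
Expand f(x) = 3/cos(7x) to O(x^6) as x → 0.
3 + 147*x**2/2 + 12005*x**4/8 + O(x**6)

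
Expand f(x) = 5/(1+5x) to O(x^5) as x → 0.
5 - 25*x + 125*x**2 - 625*x**3 + 3125*x**4 + O(x**5)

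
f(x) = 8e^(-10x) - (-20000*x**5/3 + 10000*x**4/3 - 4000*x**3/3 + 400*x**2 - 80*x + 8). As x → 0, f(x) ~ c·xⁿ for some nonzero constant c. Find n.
6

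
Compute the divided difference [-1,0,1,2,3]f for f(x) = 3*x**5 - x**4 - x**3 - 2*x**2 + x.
14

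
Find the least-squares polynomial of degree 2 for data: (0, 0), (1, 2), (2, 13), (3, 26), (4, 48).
-1/5 + (3)x²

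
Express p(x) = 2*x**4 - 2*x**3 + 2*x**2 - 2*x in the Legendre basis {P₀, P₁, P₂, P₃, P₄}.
(16/15)P₀ + (-16/5)P₁ + (52/21)P₂ + (-4/5)P₃ + (16/35)P₄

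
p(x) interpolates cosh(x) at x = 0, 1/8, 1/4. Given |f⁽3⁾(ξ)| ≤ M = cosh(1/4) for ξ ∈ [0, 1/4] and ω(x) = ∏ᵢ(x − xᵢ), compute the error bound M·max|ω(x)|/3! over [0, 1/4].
sqrt(3)*cosh(1/4)/13824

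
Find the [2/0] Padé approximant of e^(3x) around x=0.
9*x**2/2 + 3*x + 1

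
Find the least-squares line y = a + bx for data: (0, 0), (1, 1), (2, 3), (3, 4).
a = -1/10, b = 7/5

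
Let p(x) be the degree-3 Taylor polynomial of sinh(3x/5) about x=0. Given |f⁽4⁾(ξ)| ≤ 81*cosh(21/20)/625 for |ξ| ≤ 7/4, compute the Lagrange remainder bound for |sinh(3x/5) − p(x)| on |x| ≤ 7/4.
64827*cosh(21/20)/1280000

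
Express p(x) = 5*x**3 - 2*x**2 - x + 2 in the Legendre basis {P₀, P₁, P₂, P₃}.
(4/3)P₀ + (2)P₁ + (-4/3)P₂ + (2)P₃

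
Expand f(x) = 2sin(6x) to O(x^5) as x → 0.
12*x - 72*x**3 + O(x**5)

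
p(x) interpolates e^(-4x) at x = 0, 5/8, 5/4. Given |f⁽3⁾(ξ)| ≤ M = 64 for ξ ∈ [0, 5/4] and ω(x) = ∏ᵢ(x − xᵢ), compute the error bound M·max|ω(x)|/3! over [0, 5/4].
125*sqrt(3)/216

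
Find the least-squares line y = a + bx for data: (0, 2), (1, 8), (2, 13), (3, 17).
a = 5/2, b = 5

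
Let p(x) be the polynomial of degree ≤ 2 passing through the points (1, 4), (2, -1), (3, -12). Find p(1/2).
17/4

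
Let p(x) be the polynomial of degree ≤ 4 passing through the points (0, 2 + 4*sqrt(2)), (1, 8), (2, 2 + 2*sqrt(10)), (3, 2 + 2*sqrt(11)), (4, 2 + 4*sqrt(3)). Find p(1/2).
-35*sqrt(10)/32 - 5*sqrt(3)/32 + 7*sqrt(11)/16 + 35*sqrt(2)/32 + 137/16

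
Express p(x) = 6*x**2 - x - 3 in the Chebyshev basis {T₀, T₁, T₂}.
-T₁ + (3)T₂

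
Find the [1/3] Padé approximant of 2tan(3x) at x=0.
6*x/(1 - 3*x**2)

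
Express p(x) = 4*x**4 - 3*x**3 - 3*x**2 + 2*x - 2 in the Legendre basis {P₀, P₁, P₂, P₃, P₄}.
(-11/5)P₀ + (1/5)P₁ + (2/7)P₂ + (-6/5)P₃ + (32/35)P₄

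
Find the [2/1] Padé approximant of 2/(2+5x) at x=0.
1/(5*x/2 + 1)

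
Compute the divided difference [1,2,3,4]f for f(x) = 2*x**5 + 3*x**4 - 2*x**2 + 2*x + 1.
160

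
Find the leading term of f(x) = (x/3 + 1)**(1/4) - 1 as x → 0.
x/12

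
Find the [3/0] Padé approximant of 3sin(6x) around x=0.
-108*x**3 + 18*x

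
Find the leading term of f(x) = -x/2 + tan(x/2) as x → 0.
x**3/24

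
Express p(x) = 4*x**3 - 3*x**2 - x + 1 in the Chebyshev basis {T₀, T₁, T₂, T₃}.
(-1/2)T₀ + (2)T₁ + (-3/2)T₂ + T₃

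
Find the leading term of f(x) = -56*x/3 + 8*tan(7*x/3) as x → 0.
2744*x**3/81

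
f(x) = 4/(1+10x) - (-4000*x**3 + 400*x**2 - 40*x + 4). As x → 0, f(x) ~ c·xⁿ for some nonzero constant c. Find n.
4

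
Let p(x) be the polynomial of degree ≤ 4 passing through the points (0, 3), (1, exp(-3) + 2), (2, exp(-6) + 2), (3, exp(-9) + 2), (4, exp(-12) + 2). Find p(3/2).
(-20*exp(3) + 3 + 90*exp(6) + 60*exp(9) + 251*exp(12))*exp(-12)/128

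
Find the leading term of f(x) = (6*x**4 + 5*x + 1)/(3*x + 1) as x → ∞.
2*x**3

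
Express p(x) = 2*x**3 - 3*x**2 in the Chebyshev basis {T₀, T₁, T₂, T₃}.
(-3/2)T₀ + (3/2)T₁ + (-3/2)T₂ + (1/2)T₃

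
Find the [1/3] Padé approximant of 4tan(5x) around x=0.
20*x/(1 - 25*x**2/3)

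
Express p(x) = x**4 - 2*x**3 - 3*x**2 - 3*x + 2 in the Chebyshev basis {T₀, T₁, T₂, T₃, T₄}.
(7/8)T₀ + (-9/2)T₁ - T₂ + (-1/2)T₃ + (1/8)T₄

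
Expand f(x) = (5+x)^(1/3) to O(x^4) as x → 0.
5**(1/3) + 5**(1/3)*x/15 - 5**(1/3)*x**2/225 + 5**(1/3)*x**3/2025 + O(x**4)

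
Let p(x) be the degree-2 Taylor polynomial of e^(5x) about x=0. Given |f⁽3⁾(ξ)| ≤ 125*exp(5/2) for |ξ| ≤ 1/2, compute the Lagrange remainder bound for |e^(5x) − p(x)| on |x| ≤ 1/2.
125*exp(5/2)/48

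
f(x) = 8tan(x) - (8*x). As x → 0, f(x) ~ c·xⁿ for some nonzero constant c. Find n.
3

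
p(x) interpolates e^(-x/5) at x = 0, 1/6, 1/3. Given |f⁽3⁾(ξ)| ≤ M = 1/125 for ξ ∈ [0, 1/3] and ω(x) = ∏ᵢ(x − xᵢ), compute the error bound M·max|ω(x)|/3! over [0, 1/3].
sqrt(3)/729000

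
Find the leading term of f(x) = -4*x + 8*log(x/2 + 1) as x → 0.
-x**2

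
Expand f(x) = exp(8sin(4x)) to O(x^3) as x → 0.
1 + 32*x + 512*x**2 + O(x**3)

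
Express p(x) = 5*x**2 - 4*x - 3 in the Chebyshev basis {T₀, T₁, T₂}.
(-1/2)T₀ + (-4)T₁ + (5/2)T₂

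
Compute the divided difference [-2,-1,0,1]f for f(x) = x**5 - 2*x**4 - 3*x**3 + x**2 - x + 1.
6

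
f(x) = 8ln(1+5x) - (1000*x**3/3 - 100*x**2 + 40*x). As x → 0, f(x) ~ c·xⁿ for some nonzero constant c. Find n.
4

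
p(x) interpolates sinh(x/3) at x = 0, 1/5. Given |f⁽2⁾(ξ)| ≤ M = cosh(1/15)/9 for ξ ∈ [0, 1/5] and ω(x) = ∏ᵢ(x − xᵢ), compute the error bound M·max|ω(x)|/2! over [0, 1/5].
cosh(1/15)/1800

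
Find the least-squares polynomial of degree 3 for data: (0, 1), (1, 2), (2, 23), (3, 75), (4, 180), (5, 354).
95/126 + (-461/756)x + (-19/126)x² + (311/108)x³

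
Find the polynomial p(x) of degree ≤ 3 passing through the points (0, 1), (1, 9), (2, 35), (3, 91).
2*x**3 + 3*x**2 + 3*x + 1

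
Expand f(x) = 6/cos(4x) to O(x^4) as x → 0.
6 + 48*x**2 + O(x**4)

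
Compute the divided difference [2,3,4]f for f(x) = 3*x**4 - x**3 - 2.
156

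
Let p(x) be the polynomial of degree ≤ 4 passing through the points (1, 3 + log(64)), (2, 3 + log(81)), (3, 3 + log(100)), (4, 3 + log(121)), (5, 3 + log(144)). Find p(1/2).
3 + log(6553600000*11**(3/16)*2**(49/64)*3**(27/64)*5**(29/32)/2122043913)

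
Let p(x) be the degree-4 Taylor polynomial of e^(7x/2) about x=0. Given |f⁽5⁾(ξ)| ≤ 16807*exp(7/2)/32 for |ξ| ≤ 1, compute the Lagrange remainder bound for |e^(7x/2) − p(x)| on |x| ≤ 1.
16807*exp(7/2)/3840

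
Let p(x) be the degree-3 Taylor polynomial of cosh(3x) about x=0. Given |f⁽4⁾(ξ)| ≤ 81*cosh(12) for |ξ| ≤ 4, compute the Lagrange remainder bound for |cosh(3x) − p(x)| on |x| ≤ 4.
864*cosh(12)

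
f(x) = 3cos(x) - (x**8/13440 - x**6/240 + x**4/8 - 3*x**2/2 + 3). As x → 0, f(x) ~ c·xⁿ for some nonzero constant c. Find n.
10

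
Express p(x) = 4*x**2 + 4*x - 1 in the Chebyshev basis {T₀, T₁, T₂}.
T₀ + (4)T₁ + (2)T₂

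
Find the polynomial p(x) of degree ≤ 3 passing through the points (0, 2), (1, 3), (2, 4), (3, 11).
x**3 - 3*x**2 + 3*x + 2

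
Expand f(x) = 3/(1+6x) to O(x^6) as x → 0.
3 - 18*x + 108*x**2 - 648*x**3 + 3888*x**4 - 23328*x**5 + O(x**6)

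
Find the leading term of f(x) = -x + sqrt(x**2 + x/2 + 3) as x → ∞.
1/4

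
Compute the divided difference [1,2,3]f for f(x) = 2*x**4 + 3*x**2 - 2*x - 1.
53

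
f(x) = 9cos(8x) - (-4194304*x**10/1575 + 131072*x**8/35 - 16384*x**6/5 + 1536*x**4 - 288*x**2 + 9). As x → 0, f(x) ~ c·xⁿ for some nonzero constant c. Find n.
12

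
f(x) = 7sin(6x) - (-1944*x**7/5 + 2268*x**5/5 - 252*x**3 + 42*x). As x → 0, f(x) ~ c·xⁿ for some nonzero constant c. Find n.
9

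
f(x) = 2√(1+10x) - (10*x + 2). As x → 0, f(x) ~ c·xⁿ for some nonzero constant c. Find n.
2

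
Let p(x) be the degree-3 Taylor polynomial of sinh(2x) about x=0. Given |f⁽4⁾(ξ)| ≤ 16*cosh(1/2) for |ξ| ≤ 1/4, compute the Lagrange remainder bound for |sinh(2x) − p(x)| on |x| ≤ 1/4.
cosh(1/2)/384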